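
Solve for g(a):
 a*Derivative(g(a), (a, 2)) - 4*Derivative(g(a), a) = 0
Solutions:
 g(a) = C1 + C2*a^5


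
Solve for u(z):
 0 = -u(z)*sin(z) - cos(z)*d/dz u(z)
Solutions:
 u(z) = C1*cos(z)


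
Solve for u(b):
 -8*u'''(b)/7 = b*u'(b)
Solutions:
 u(b) = C1 + Integral(C2*airyai(-7^(1/3)*b/2) + C3*airybi(-7^(1/3)*b/2), b)


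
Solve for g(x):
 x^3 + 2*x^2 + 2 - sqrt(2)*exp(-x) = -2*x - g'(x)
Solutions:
 g(x) = C1 - x^4/4 - 2*x^3/3 - x^2 - 2*x - sqrt(2)*exp(-x)


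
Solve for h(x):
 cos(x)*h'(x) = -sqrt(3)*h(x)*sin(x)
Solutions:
 h(x) = C1*cos(x)^(sqrt(3))


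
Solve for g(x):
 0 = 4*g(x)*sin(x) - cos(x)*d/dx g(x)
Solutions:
 g(x) = C1/cos(x)^4


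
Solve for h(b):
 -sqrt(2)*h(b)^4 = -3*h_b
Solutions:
 h(b) = (-1/(C1 + sqrt(2)*b))^(1/3)
 h(b) = (-1/(C1 + sqrt(2)*b))^(1/3)*(-1 - sqrt(3)*I)/2
 h(b) = (-1/(C1 + sqrt(2)*b))^(1/3)*(-1 + sqrt(3)*I)/2


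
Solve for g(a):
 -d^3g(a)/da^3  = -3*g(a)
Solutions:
 g(a) = C3*exp(3^(1/3)*a) + (C1*sin(3^(5/6)*a/2) + C2*cos(3^(5/6)*a/2))*exp(-3^(1/3)*a/2)


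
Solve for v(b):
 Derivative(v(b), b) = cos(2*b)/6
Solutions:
 v(b) = C1 + sin(2*b)/12


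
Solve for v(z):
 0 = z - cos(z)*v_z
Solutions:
 v(z) = C1 + Integral(z/cos(z), z)


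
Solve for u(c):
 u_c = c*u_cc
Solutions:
 u(c) = C1 + C2*c^2


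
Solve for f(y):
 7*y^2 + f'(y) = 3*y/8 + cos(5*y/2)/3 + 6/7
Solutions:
 f(y) = C1 - 7*y^3/3 + 3*y^2/16 + 6*y/7 + 2*sin(5*y/2)/15


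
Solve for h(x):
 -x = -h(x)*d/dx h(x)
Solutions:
 h(x) = -sqrt(C1 + x^2)
 h(x) = sqrt(C1 + x^2)


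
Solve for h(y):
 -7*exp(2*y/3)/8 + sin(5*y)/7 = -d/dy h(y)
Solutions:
 h(y) = C1 + 21*exp(2*y/3)/16 + cos(5*y)/35


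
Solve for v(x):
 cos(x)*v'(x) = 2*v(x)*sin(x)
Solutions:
 v(x) = C1/cos(x)^2


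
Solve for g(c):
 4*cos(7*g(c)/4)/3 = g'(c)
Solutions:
 -4*c/3 - 2*log(sin(7*g(c)/4) - 1)/7 + 2*log(sin(7*g(c)/4) + 1)/7 = C1


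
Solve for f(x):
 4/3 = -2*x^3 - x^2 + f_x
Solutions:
 f(x) = C1 + x^4/2 + x^3/3 + 4*x/3


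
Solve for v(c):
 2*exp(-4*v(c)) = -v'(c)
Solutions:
 v(c) = log(-I*(C1 - 8*c)^(1/4))
 v(c) = log(I*(C1 - 8*c)^(1/4))
 v(c) = log(-(C1 - 8*c)^(1/4))
 v(c) = log(C1 - 8*c)/4


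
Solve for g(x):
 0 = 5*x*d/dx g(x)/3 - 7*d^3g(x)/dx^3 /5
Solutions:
 g(x) = C1 + Integral(C2*airyai(105^(2/3)*x/21) + C3*airybi(105^(2/3)*x/21), x)


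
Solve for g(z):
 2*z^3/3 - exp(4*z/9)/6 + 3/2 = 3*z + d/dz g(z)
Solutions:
 g(z) = C1 + z^4/6 - 3*z^2/2 + 3*z/2 - 3*exp(4*z/9)/8


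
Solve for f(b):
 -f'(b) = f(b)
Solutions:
 f(b) = C1*exp(-b)


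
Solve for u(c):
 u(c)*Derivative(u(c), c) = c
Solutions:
 u(c) = -sqrt(C1 + c^2)
 u(c) = sqrt(C1 + c^2)


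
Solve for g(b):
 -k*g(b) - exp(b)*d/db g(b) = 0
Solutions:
 g(b) = C1*exp(k*exp(-b))


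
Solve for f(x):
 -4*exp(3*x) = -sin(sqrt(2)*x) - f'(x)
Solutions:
 f(x) = C1 + 4*exp(3*x)/3 + sqrt(2)*cos(sqrt(2)*x)/2


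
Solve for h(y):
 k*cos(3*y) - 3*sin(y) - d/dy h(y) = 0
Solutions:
 h(y) = C1 + k*sin(3*y)/3 + 3*cos(y)


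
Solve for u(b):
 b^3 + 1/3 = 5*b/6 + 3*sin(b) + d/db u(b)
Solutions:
 u(b) = C1 + b^4/4 - 5*b^2/12 + b/3 + 3*cos(b)


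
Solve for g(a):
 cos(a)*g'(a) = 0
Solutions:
 g(a) = C1


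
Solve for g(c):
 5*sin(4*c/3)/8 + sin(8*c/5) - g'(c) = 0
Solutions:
 g(c) = C1 - 15*cos(4*c/3)/32 - 5*cos(8*c/5)/8


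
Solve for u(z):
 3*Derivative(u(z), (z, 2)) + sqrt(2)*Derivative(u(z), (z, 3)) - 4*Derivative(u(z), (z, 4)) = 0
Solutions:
 u(z) = C1 + C2*z + C3*exp(-sqrt(2)*z/2) + C4*exp(3*sqrt(2)*z/4)


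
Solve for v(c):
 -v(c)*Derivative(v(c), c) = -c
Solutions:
 v(c) = -sqrt(C1 + c^2)
 v(c) = sqrt(C1 + c^2)


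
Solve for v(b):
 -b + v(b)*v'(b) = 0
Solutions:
 v(b) = -sqrt(C1 + b^2)
 v(b) = sqrt(C1 + b^2)


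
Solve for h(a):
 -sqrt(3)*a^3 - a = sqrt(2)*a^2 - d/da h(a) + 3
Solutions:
 h(a) = C1 + sqrt(3)*a^4/4 + sqrt(2)*a^3/3 + a^2/2 + 3*a


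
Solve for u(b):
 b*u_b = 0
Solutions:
 u(b) = C1


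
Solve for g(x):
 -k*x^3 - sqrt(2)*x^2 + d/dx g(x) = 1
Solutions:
 g(x) = C1 + k*x^4/4 + sqrt(2)*x^3/3 + x


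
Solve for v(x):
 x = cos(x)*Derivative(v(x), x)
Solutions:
 v(x) = C1 + Integral(x/cos(x), x)


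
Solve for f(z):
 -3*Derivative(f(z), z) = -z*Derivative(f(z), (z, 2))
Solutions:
 f(z) = C1 + C2*z^4


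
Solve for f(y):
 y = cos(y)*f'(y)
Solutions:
 f(y) = C1 + Integral(y/cos(y), y)


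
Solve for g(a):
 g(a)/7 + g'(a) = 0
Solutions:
 g(a) = C1*exp(-a/7)


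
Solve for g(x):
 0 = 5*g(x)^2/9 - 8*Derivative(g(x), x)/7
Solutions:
 g(x) = -72/(C1 + 35*x)


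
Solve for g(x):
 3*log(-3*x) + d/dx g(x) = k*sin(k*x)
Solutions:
 g(x) = C1 + k*Piecewise((-cos(k*x)/k, Ne(k, 0)), (0, True)) - 3*x*log(-x) - 3*x*log(3) + 3*x


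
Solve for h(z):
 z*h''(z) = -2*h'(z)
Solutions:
 h(z) = C1 + C2/z


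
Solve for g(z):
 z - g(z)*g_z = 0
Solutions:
 g(z) = -sqrt(C1 + z^2)
 g(z) = sqrt(C1 + z^2)


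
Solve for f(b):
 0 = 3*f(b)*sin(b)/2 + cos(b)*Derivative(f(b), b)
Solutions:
 f(b) = C1*cos(b)^(3/2)


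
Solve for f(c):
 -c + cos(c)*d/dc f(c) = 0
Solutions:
 f(c) = C1 + Integral(c/cos(c), c)


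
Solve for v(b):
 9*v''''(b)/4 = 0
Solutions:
 v(b) = C1 + C2*b + C3*b^2 + C4*b^3


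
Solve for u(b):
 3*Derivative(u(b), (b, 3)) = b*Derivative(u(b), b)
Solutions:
 u(b) = C1 + Integral(C2*airyai(3^(2/3)*b/3) + C3*airybi(3^(2/3)*b/3), b)


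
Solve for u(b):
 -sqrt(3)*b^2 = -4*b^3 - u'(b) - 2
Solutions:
 u(b) = C1 - b^4 + sqrt(3)*b^3/3 - 2*b


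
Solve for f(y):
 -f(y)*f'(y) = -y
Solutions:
 f(y) = -sqrt(C1 + y^2)
 f(y) = sqrt(C1 + y^2)


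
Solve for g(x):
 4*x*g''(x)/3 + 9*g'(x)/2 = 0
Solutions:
 g(x) = C1 + C2/x^(19/8)


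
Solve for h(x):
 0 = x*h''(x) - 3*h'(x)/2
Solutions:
 h(x) = C1 + C2*x^(5/2)


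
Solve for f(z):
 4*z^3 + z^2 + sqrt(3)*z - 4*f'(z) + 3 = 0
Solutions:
 f(z) = C1 + z^4/4 + z^3/12 + sqrt(3)*z^2/8 + 3*z/4


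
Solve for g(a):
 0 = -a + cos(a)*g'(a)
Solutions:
 g(a) = C1 + Integral(a/cos(a), a)


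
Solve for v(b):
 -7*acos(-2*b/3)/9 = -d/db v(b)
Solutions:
 v(b) = C1 + 7*b*acos(-2*b/3)/9 + 7*sqrt(9 - 4*b^2)/18


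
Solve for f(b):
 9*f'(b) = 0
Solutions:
 f(b) = C1


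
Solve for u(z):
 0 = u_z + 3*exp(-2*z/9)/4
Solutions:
 u(z) = C1 + 27*exp(-2*z/9)/8


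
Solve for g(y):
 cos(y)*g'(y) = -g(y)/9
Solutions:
 g(y) = C1*(sin(y) - 1)^(1/18)/(sin(y) + 1)^(1/18)


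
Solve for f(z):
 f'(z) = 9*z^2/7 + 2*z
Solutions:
 f(z) = C1 + 3*z^3/7 + z^2


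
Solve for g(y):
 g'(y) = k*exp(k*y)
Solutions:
 g(y) = C1 + exp(k*y)


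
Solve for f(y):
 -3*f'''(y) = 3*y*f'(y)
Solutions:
 f(y) = C1 + Integral(C2*airyai(-y) + C3*airybi(-y), y)


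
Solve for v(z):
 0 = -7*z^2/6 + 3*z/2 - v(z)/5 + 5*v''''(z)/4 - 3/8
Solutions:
 v(z) = C1*exp(-sqrt(10)*z/5) + C2*exp(sqrt(10)*z/5) + C3*sin(sqrt(10)*z/5) + C4*cos(sqrt(10)*z/5) - 35*z^2/6 + 15*z/2 - 15/8


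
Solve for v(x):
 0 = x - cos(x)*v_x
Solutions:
 v(x) = C1 + Integral(x/cos(x), x)


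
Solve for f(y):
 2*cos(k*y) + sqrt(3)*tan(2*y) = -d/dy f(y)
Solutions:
 f(y) = C1 - 2*Piecewise((sin(k*y)/k, Ne(k, 0)), (y, True)) + sqrt(3)*log(cos(2*y))/2


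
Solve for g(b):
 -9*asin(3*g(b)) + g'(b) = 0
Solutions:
 Integral(1/asin(3*_y), (_y, g(b))) = C1 + 9*b


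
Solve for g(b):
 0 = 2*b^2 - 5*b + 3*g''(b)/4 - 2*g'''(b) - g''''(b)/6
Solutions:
 g(b) = C1 + C2*b + C3*exp(3*b*(-2 + 3*sqrt(2)/2)) + C4*exp(-3*b*(2 + 3*sqrt(2)/2)) - 2*b^4/9 - 34*b^3/27 - 32*b^2/3


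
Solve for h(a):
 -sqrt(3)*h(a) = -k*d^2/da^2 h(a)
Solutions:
 h(a) = C1*exp(-3^(1/4)*a*sqrt(1/k)) + C2*exp(3^(1/4)*a*sqrt(1/k))


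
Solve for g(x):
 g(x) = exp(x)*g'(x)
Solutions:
 g(x) = C1*exp(-exp(-x))


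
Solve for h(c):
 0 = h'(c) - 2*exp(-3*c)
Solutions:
 h(c) = C1 - 2*exp(-3*c)/3


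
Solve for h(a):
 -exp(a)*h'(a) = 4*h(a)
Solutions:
 h(a) = C1*exp(4*exp(-a))


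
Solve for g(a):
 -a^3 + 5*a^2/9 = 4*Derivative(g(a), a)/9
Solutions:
 g(a) = C1 - 9*a^4/16 + 5*a^3/12


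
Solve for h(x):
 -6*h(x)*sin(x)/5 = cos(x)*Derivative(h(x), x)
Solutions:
 h(x) = C1*cos(x)^(6/5)


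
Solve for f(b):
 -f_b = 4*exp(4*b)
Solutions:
 f(b) = C1 - exp(4*b)


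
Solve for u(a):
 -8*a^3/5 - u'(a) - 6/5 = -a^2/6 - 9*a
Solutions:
 u(a) = C1 - 2*a^4/5 + a^3/18 + 9*a^2/2 - 6*a/5


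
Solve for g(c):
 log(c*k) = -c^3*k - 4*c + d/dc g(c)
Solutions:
 g(c) = C1 + c^4*k/4 + 2*c^2 + c*log(c*k) - c


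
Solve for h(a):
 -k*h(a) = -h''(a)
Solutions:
 h(a) = C1*exp(-a*sqrt(k)) + C2*exp(a*sqrt(k))


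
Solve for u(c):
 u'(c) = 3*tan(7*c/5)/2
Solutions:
 u(c) = C1 - 15*log(cos(7*c/5))/14


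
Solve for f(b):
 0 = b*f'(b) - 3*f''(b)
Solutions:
 f(b) = C1 + C2*erfi(sqrt(6)*b/6)


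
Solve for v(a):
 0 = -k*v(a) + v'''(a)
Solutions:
 v(a) = C1*exp(a*k^(1/3)) + C2*exp(a*k^(1/3)*(-1 + sqrt(3)*I)/2) + C3*exp(-a*k^(1/3)*(1 + sqrt(3)*I)/2)


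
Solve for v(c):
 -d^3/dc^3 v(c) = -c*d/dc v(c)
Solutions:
 v(c) = C1 + Integral(C2*airyai(c) + C3*airybi(c), c)


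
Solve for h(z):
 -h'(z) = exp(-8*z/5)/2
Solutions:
 h(z) = C1 + 5*exp(-8*z/5)/16


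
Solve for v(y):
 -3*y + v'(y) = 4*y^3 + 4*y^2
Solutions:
 v(y) = C1 + y^4 + 4*y^3/3 + 3*y^2/2


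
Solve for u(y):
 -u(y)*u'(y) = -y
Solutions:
 u(y) = -sqrt(C1 + y^2)
 u(y) = sqrt(C1 + y^2)


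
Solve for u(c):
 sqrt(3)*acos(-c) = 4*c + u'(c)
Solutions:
 u(c) = C1 - 2*c^2 + sqrt(3)*(c*acos(-c) + sqrt(1 - c^2))


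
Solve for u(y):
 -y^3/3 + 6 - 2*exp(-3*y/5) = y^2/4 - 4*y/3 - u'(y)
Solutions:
 u(y) = C1 + y^4/12 + y^3/12 - 2*y^2/3 - 6*y - 10*exp(-3*y/5)/3


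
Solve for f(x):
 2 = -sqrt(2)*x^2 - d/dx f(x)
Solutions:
 f(x) = C1 - sqrt(2)*x^3/3 - 2*x


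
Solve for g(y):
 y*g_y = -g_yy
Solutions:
 g(y) = C1 + C2*erf(sqrt(2)*y/2)


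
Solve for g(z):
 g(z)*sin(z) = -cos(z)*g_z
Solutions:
 g(z) = C1*cos(z)


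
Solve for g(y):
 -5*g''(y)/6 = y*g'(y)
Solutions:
 g(y) = C1 + C2*erf(sqrt(15)*y/5)


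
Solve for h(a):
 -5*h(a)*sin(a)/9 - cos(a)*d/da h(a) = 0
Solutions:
 h(a) = C1*cos(a)^(5/9)


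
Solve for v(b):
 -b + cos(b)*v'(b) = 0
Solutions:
 v(b) = C1 + Integral(b/cos(b), b)


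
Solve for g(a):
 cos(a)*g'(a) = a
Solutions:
 g(a) = C1 + Integral(a/cos(a), a)


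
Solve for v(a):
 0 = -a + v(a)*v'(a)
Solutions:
 v(a) = -sqrt(C1 + a^2)
 v(a) = sqrt(C1 + a^2)


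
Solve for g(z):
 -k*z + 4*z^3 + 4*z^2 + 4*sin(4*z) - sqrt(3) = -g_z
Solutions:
 g(z) = C1 + k*z^2/2 - z^4 - 4*z^3/3 + sqrt(3)*z + cos(4*z)


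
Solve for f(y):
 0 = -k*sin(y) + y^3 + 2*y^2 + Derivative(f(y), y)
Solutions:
 f(y) = C1 - k*cos(y) - y^4/4 - 2*y^3/3


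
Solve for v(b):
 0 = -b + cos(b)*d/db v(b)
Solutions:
 v(b) = C1 + Integral(b/cos(b), b)


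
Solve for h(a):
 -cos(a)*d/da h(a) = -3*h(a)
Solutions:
 h(a) = C1*(sin(a) + 1)^(3/2)/(sin(a) - 1)^(3/2)


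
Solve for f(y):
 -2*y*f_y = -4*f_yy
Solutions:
 f(y) = C1 + C2*erfi(y/2)


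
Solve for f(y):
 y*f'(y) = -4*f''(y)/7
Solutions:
 f(y) = C1 + C2*erf(sqrt(14)*y/4)


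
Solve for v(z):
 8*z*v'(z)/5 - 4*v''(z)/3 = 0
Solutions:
 v(z) = C1 + C2*erfi(sqrt(15)*z/5)


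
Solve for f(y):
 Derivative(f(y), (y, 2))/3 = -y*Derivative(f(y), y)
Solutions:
 f(y) = C1 + C2*erf(sqrt(6)*y/2)


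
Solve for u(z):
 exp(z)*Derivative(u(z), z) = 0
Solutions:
 u(z) = C1


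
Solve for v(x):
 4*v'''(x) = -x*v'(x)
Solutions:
 v(x) = C1 + Integral(C2*airyai(-2^(1/3)*x/2) + C3*airybi(-2^(1/3)*x/2), x)


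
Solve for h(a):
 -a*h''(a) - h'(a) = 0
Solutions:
 h(a) = C1 + C2*log(a)


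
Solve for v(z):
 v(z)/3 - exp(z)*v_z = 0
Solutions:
 v(z) = C1*exp(-exp(-z)/3)


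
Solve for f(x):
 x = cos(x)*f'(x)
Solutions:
 f(x) = C1 + Integral(x/cos(x), x)


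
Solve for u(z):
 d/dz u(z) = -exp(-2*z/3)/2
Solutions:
 u(z) = C1 + 3*exp(-2*z/3)/4


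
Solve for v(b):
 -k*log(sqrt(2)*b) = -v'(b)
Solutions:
 v(b) = C1 + b*k*log(b) - b*k + b*k*log(2)/2


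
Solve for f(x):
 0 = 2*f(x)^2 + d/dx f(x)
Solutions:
 f(x) = 1/(C1 + 2*x)


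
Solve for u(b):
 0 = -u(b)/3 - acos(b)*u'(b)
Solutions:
 u(b) = C1*exp(-Integral(1/acos(b), b)/3)


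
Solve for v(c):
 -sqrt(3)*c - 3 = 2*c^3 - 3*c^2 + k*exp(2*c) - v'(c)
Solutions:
 v(c) = C1 + c^4/2 - c^3 + sqrt(3)*c^2/2 + 3*c + k*exp(2*c)/2


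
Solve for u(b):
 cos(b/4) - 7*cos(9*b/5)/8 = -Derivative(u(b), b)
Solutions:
 u(b) = C1 - 4*sin(b/4) + 35*sin(9*b/5)/72


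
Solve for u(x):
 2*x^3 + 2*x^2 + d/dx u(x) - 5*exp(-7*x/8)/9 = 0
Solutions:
 u(x) = C1 - x^4/2 - 2*x^3/3 - 40*exp(-7*x/8)/63


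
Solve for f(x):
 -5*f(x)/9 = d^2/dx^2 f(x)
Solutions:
 f(x) = C1*sin(sqrt(5)*x/3) + C2*cos(sqrt(5)*x/3)


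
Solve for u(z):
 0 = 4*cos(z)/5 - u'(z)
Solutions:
 u(z) = C1 + 4*sin(z)/5


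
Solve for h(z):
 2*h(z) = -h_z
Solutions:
 h(z) = C1*exp(-2*z)


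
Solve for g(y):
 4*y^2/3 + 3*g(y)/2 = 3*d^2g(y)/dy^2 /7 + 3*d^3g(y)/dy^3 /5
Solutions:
 g(y) = C1*exp(-y*(10*10^(2/3)/(21*sqrt(190281) + 9161)^(1/3) + 20 + 10^(1/3)*(21*sqrt(190281) + 9161)^(1/3))/84)*sin(10^(1/3)*sqrt(3)*y*(-(21*sqrt(190281) + 9161)^(1/3) + 10*10^(1/3)/(21*sqrt(190281) + 9161)^(1/3))/84) + C2*exp(-y*(10*10^(2/3)/(21*sqrt(190281) + 9161)^(1/3) + 20 + 10^(1/3)*(21*sqrt(190281) + 9161)^(1/3))/84)*cos(10^(1/3)*sqrt(3)*y*(-(21*sqrt(190281) + 9161)^(1/3) + 10*10^(1/3)/(21*sqrt(190281) + 9161)^(1/3))/84) + C3*exp(y*(-10 + 10*10^(2/3)/(21*sqrt(190281) + 9161)^(1/3) + 10^(1/3)*(21*sqrt(190281) + 9161)^(1/3))/42) - 8*y^2/9 - 32/63


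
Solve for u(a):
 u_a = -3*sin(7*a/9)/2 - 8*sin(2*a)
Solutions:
 u(a) = C1 + 27*cos(7*a/9)/14 + 4*cos(2*a)


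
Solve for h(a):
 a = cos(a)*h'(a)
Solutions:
 h(a) = C1 + Integral(a/cos(a), a)


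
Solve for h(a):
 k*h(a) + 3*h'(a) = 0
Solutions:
 h(a) = C1*exp(-a*k/3)


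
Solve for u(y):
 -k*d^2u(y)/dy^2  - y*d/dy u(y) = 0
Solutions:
 u(y) = C1 + C2*sqrt(k)*erf(sqrt(2)*y*sqrt(1/k)/2)


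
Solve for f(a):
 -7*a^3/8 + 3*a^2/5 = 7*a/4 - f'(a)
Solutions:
 f(a) = C1 + 7*a^4/32 - a^3/5 + 7*a^2/8


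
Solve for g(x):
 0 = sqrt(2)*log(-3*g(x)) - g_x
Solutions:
 -sqrt(2)*Integral(1/(log(-_y) + log(3)), (_y, g(x)))/2 = C1 - x


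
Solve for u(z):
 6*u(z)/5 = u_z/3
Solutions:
 u(z) = C1*exp(18*z/5)


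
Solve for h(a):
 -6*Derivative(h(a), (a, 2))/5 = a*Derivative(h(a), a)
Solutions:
 h(a) = C1 + C2*erf(sqrt(15)*a/6)


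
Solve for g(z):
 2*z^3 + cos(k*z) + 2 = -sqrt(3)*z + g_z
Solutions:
 g(z) = C1 + z^4/2 + sqrt(3)*z^2/2 + 2*z + sin(k*z)/k


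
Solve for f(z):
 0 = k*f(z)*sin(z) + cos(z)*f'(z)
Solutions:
 f(z) = C1*exp(k*log(cos(z)))


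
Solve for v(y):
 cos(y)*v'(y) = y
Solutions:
 v(y) = C1 + Integral(y/cos(y), y)


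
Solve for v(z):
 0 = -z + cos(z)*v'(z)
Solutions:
 v(z) = C1 + Integral(z/cos(z), z)


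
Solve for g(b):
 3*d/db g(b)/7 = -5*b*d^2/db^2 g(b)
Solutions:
 g(b) = C1 + C2*b^(32/35)


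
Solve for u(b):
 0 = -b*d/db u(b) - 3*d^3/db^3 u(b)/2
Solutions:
 u(b) = C1 + Integral(C2*airyai(-2^(1/3)*3^(2/3)*b/3) + C3*airybi(-2^(1/3)*3^(2/3)*b/3), b)


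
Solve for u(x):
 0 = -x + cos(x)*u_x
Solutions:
 u(x) = C1 + Integral(x/cos(x), x)


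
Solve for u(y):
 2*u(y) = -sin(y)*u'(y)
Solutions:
 u(y) = C1*(cos(y) + 1)/(cos(y) - 1)


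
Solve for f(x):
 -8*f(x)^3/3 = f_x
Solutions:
 f(x) = -sqrt(6)*sqrt(-1/(C1 - 8*x))/2
 f(x) = sqrt(6)*sqrt(-1/(C1 - 8*x))/2


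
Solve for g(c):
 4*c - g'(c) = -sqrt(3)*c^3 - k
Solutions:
 g(c) = C1 + sqrt(3)*c^4/4 + 2*c^2 + c*k


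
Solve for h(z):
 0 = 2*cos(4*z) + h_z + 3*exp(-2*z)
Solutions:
 h(z) = C1 - sin(4*z)/2 + 3*exp(-2*z)/2


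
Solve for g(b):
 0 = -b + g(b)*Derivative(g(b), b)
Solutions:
 g(b) = -sqrt(C1 + b^2)
 g(b) = sqrt(C1 + b^2)


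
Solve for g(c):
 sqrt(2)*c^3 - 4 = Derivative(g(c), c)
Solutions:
 g(c) = C1 + sqrt(2)*c^4/4 - 4*c


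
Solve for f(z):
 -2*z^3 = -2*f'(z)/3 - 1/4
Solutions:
 f(z) = C1 + 3*z^4/4 - 3*z/8


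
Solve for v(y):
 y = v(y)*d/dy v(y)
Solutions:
 v(y) = -sqrt(C1 + y^2)
 v(y) = sqrt(C1 + y^2)


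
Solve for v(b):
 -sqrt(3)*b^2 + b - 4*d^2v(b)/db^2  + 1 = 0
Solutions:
 v(b) = C1 + C2*b - sqrt(3)*b^4/48 + b^3/24 + b^2/8


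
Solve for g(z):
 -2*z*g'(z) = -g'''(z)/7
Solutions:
 g(z) = C1 + Integral(C2*airyai(14^(1/3)*z) + C3*airybi(14^(1/3)*z), z)


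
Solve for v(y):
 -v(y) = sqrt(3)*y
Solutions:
 v(y) = -sqrt(3)*y


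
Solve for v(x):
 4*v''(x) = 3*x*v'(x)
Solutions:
 v(x) = C1 + C2*erfi(sqrt(6)*x/4)


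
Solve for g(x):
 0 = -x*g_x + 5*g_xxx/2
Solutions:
 g(x) = C1 + Integral(C2*airyai(2^(1/3)*5^(2/3)*x/5) + C3*airybi(2^(1/3)*5^(2/3)*x/5), x)


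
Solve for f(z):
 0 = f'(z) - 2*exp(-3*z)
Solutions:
 f(z) = C1 - 2*exp(-3*z)/3


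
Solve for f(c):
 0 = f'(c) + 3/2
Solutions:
 f(c) = C1 - 3*c/2


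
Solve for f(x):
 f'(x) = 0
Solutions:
 f(x) = C1


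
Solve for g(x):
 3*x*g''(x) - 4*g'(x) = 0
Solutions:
 g(x) = C1 + C2*x^(7/3)


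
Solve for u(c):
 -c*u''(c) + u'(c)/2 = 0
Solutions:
 u(c) = C1 + C2*c^(3/2)


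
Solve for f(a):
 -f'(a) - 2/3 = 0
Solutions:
 f(a) = C1 - 2*a/3


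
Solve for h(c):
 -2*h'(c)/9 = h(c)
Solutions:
 h(c) = C1*exp(-9*c/2)


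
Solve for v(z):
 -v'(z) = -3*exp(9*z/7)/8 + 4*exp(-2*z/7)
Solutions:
 v(z) = C1 + 7*exp(9*z/7)/24 + 14*exp(-2*z/7)


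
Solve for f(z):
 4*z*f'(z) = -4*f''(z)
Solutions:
 f(z) = C1 + C2*erf(sqrt(2)*z/2)


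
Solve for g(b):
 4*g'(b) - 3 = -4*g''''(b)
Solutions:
 g(b) = C1 + C4*exp(-b) + 3*b/4 + (C2*sin(sqrt(3)*b/2) + C3*cos(sqrt(3)*b/2))*exp(b/2)


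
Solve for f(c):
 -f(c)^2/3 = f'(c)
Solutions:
 f(c) = 3/(C1 + c)


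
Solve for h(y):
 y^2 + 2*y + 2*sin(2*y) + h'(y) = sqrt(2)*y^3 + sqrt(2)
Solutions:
 h(y) = C1 + sqrt(2)*y^4/4 - y^3/3 - y^2 + sqrt(2)*y + cos(2*y)


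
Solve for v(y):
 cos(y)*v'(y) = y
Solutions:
 v(y) = C1 + Integral(y/cos(y), y)


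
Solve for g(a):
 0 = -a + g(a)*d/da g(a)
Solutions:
 g(a) = -sqrt(C1 + a^2)
 g(a) = sqrt(C1 + a^2)


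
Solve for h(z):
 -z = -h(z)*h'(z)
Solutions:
 h(z) = -sqrt(C1 + z^2)
 h(z) = sqrt(C1 + z^2)


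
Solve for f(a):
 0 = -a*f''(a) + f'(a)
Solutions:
 f(a) = C1 + C2*a^2


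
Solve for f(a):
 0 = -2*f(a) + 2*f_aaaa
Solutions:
 f(a) = C1*exp(-a) + C2*exp(a) + C3*sin(a) + C4*cos(a)


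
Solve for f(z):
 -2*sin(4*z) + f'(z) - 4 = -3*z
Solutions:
 f(z) = C1 - 3*z^2/2 + 4*z - cos(4*z)/2


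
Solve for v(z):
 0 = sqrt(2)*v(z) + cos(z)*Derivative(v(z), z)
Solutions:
 v(z) = C1*(sin(z) - 1)^(sqrt(2)/2)/(sin(z) + 1)^(sqrt(2)/2)


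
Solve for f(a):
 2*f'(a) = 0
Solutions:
 f(a) = C1


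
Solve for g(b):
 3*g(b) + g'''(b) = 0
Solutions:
 g(b) = C3*exp(-3^(1/3)*b) + (C1*sin(3^(5/6)*b/2) + C2*cos(3^(5/6)*b/2))*exp(3^(1/3)*b/2)


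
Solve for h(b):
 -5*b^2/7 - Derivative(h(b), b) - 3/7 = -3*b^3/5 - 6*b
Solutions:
 h(b) = C1 + 3*b^4/20 - 5*b^3/21 + 3*b^2 - 3*b/7


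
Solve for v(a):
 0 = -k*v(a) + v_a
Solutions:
 v(a) = C1*exp(a*k)


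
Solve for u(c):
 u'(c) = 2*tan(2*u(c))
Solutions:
 u(c) = -asin(C1*exp(4*c))/2 + pi/2
 u(c) = asin(C1*exp(4*c))/2


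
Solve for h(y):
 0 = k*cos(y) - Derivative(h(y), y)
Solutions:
 h(y) = C1 + k*sin(y)


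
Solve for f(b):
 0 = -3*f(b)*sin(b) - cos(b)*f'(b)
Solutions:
 f(b) = C1*cos(b)^3


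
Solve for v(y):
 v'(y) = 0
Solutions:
 v(y) = C1


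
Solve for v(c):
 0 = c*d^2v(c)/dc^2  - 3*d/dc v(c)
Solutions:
 v(c) = C1 + C2*c^4


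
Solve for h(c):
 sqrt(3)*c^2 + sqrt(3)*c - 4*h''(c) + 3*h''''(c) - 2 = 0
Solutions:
 h(c) = C1 + C2*c + C3*exp(-2*sqrt(3)*c/3) + C4*exp(2*sqrt(3)*c/3) + sqrt(3)*c^4/48 + sqrt(3)*c^3/24 + c^2*(-4 + 3*sqrt(3))/16


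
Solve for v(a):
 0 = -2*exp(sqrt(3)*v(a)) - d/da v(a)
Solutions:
 v(a) = sqrt(3)*(2*log(1/(C1 + 2*a)) - log(3))/6


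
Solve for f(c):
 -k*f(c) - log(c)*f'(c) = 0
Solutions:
 f(c) = C1*exp(-k*li(c))


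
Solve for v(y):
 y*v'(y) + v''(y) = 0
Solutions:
 v(y) = C1 + C2*erf(sqrt(2)*y/2)


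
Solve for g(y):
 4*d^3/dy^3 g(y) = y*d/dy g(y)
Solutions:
 g(y) = C1 + Integral(C2*airyai(2^(1/3)*y/2) + C3*airybi(2^(1/3)*y/2), y)


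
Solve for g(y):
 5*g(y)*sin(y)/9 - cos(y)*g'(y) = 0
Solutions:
 g(y) = C1/cos(y)^(5/9)


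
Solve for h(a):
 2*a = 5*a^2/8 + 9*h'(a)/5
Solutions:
 h(a) = C1 - 25*a^3/216 + 5*a^2/9


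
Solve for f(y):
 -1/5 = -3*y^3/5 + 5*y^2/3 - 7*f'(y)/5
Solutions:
 f(y) = C1 - 3*y^4/28 + 25*y^3/63 + y/7


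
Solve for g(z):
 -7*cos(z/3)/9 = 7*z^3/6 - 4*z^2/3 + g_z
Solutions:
 g(z) = C1 - 7*z^4/24 + 4*z^3/9 - 7*sin(z/3)/3


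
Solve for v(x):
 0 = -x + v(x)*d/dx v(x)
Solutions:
 v(x) = -sqrt(C1 + x^2)
 v(x) = sqrt(C1 + x^2)


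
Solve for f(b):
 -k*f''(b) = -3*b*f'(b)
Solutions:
 f(b) = C1 + C2*erf(sqrt(6)*b*sqrt(-1/k)/2)/sqrt(-1/k)


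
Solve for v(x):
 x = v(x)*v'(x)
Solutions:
 v(x) = -sqrt(C1 + x^2)
 v(x) = sqrt(C1 + x^2)


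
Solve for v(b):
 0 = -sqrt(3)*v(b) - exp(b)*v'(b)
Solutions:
 v(b) = C1*exp(sqrt(3)*exp(-b))


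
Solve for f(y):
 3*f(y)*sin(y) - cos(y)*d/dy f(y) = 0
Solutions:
 f(y) = C1/cos(y)^3


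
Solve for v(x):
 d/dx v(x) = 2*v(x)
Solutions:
 v(x) = C1*exp(2*x)


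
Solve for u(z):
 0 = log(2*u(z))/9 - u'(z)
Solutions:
 -9*Integral(1/(log(_y) + log(2)), (_y, u(z))) = C1 - z


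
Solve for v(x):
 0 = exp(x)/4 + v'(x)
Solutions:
 v(x) = C1 - exp(x)/4


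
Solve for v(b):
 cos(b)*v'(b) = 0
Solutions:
 v(b) = C1


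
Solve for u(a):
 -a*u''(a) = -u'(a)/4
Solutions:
 u(a) = C1 + C2*a^(5/4)


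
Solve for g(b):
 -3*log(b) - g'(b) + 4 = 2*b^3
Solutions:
 g(b) = C1 - b^4/2 - 3*b*log(b) + 7*b


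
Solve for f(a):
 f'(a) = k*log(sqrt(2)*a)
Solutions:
 f(a) = C1 + a*k*log(a) - a*k + a*k*log(2)/2


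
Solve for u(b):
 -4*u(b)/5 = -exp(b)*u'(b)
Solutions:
 u(b) = C1*exp(-4*exp(-b)/5)


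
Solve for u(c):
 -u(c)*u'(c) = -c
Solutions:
 u(c) = -sqrt(C1 + c^2)
 u(c) = sqrt(C1 + c^2)


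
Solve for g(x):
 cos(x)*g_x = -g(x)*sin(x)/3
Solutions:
 g(x) = C1*cos(x)^(1/3)


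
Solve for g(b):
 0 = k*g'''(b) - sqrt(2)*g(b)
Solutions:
 g(b) = C1*exp(2^(1/6)*b*(1/k)^(1/3)) + C2*exp(2^(1/6)*b*(-1 + sqrt(3)*I)*(1/k)^(1/3)/2) + C3*exp(-2^(1/6)*b*(1 + sqrt(3)*I)*(1/k)^(1/3)/2)


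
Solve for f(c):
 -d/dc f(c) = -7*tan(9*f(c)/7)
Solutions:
 f(c) = -7*asin(C1*exp(9*c))/9 + 7*pi/9
 f(c) = 7*asin(C1*exp(9*c))/9


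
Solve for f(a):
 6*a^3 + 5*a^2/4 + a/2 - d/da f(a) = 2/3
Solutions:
 f(a) = C1 + 3*a^4/2 + 5*a^3/12 + a^2/4 - 2*a/3


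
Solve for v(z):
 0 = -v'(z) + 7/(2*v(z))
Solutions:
 v(z) = -sqrt(C1 + 7*z)
 v(z) = sqrt(C1 + 7*z)


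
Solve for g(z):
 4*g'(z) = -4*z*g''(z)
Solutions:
 g(z) = C1 + C2*log(z)


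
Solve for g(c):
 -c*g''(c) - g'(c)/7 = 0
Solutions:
 g(c) = C1 + C2*c^(6/7)


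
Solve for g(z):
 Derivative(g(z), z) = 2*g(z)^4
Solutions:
 g(z) = (-1/(C1 + 6*z))^(1/3)
 g(z) = (-1/(C1 + 2*z))^(1/3)*(-3^(2/3) - 3*3^(1/6)*I)/6
 g(z) = (-1/(C1 + 2*z))^(1/3)*(-3^(2/3) + 3*3^(1/6)*I)/6


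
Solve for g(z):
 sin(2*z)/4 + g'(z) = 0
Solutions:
 g(z) = C1 + cos(2*z)/8


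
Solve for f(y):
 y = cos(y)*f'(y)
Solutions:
 f(y) = C1 + Integral(y/cos(y), y)


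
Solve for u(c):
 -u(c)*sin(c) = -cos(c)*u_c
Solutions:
 u(c) = C1/cos(c)


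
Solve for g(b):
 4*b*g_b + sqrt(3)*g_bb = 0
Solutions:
 g(b) = C1 + C2*erf(sqrt(2)*3^(3/4)*b/3)


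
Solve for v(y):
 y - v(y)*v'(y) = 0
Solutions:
 v(y) = -sqrt(C1 + y^2)
 v(y) = sqrt(C1 + y^2)


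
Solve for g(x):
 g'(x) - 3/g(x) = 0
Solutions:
 g(x) = -sqrt(C1 + 6*x)
 g(x) = sqrt(C1 + 6*x)


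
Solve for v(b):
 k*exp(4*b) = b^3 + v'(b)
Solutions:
 v(b) = C1 - b^4/4 + k*exp(4*b)/4


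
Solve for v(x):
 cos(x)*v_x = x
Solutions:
 v(x) = C1 + Integral(x/cos(x), x)


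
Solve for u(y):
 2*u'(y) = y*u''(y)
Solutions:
 u(y) = C1 + C2*y^3


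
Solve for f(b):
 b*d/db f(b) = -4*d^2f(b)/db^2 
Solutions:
 f(b) = C1 + C2*erf(sqrt(2)*b/4)


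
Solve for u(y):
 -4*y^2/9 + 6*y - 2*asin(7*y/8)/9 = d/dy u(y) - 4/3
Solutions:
 u(y) = C1 - 4*y^3/27 + 3*y^2 - 2*y*asin(7*y/8)/9 + 4*y/3 - 2*sqrt(64 - 49*y^2)/63


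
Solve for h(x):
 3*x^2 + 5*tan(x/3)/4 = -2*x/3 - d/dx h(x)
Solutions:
 h(x) = C1 - x^3 - x^2/3 + 15*log(cos(x/3))/4


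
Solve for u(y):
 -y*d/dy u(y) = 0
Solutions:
 u(y) = C1


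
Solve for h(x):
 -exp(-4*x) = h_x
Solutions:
 h(x) = C1 + exp(-4*x)/4


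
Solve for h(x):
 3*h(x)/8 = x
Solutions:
 h(x) = 8*x/3


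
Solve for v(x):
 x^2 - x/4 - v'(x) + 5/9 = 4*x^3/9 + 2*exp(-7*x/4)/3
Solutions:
 v(x) = C1 - x^4/9 + x^3/3 - x^2/8 + 5*x/9 + 8*exp(-7*x/4)/21


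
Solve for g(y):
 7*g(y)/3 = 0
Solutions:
 g(y) = 0


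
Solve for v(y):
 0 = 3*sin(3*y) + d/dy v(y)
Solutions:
 v(y) = C1 + cos(3*y)


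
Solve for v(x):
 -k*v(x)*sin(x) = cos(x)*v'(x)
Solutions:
 v(x) = C1*exp(k*log(cos(x)))


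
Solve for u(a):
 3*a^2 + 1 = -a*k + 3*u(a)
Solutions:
 u(a) = a^2 + a*k/3 + 1/3


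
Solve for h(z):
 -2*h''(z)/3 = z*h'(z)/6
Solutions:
 h(z) = C1 + C2*erf(sqrt(2)*z/4)


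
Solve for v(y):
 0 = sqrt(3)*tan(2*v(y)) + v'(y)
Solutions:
 v(y) = -asin(C1*exp(-2*sqrt(3)*y))/2 + pi/2
 v(y) = asin(C1*exp(-2*sqrt(3)*y))/2


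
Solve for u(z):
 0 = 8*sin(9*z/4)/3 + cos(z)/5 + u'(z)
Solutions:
 u(z) = C1 - sin(z)/5 + 32*cos(9*z/4)/27


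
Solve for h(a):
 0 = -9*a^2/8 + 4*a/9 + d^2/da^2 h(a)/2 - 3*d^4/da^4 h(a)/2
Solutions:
 h(a) = C1 + C2*a + C3*exp(-sqrt(3)*a/3) + C4*exp(sqrt(3)*a/3) + 3*a^4/16 - 4*a^3/27 + 27*a^2/4


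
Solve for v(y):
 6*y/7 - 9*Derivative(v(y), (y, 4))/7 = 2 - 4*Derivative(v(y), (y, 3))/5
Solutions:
 v(y) = C1 + C2*y + C3*y^2 + C4*exp(28*y/45) - 5*y^4/112 + 305*y^3/2352


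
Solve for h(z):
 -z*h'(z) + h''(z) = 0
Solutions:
 h(z) = C1 + C2*erfi(sqrt(2)*z/2)


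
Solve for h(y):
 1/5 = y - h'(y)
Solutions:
 h(y) = C1 + y^2/2 - y/5


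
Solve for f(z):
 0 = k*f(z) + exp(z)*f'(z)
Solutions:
 f(z) = C1*exp(k*exp(-z))


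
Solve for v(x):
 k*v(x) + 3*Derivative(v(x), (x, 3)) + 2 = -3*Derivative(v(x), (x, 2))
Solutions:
 v(x) = C1*exp(-x*((9*k/2 + sqrt((9*k + 2)^2 - 4)/2 + 1)^(1/3) + 1 + (9*k/2 + sqrt((9*k + 2)^2 - 4)/2 + 1)^(-1/3))/3) + C2*exp(x*((9*k/2 + sqrt((9*k + 2)^2 - 4)/2 + 1)^(1/3) - sqrt(3)*I*(9*k/2 + sqrt((9*k + 2)^2 - 4)/2 + 1)^(1/3) - 2 - 4/((-1 + sqrt(3)*I)*(9*k/2 + sqrt((9*k + 2)^2 - 4)/2 + 1)^(1/3)))/6) + C3*exp(x*((9*k/2 + sqrt((9*k + 2)^2 - 4)/2 + 1)^(1/3) + sqrt(3)*I*(9*k/2 + sqrt((9*k + 2)^2 - 4)/2 + 1)^(1/3) - 2 + 4/((1 + sqrt(3)*I)*(9*k/2 + sqrt((9*k + 2)^2 - 4)/2 + 1)^(1/3)))/6) - 2/k


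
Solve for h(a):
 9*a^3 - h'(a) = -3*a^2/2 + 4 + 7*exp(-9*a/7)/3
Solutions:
 h(a) = C1 + 9*a^4/4 + a^3/2 - 4*a + 49*exp(-9*a/7)/27


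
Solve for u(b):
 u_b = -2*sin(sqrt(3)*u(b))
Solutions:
 u(b) = sqrt(3)*(-acos((-exp(2*sqrt(3)*C1) - exp(4*sqrt(3)*b))/(exp(2*sqrt(3)*C1) - exp(4*sqrt(3)*b))) + 2*pi)/3
 u(b) = sqrt(3)*acos((-exp(2*sqrt(3)*C1) - exp(4*sqrt(3)*b))/(exp(2*sqrt(3)*C1) - exp(4*sqrt(3)*b)))/3


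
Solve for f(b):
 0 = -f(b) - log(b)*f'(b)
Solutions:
 f(b) = C1*exp(-li(b))


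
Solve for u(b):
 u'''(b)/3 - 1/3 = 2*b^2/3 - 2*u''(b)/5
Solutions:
 u(b) = C1 + C2*b + C3*exp(-6*b/5) + 5*b^4/36 - 25*b^3/54 + 85*b^2/54


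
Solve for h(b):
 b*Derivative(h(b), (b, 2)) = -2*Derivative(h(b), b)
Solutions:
 h(b) = C1 + C2/b


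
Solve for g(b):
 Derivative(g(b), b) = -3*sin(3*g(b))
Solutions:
 g(b) = -acos((-C1 - exp(18*b))/(C1 - exp(18*b)))/3 + 2*pi/3
 g(b) = acos((-C1 - exp(18*b))/(C1 - exp(18*b)))/3


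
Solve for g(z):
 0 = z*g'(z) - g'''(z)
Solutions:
 g(z) = C1 + Integral(C2*airyai(z) + C3*airybi(z), z)


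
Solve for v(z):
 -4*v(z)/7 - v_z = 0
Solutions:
 v(z) = C1*exp(-4*z/7)


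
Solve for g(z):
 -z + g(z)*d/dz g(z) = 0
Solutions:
 g(z) = -sqrt(C1 + z^2)
 g(z) = sqrt(C1 + z^2)


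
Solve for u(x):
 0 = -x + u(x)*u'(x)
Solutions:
 u(x) = -sqrt(C1 + x^2)
 u(x) = sqrt(C1 + x^2)


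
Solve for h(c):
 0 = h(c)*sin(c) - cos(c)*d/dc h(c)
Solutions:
 h(c) = C1/cos(c)


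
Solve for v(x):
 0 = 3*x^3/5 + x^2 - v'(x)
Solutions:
 v(x) = C1 + 3*x^4/20 + x^3/3


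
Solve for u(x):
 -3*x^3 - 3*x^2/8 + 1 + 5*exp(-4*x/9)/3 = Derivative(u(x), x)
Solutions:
 u(x) = C1 - 3*x^4/4 - x^3/8 + x - 15*exp(-4*x/9)/4


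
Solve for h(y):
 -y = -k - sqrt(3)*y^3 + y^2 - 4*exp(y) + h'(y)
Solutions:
 h(y) = C1 + k*y + sqrt(3)*y^4/4 - y^3/3 - y^2/2 + 4*exp(y)


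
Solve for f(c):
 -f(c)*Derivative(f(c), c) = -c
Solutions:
 f(c) = -sqrt(C1 + c^2)
 f(c) = sqrt(C1 + c^2)


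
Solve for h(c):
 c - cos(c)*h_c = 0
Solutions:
 h(c) = C1 + Integral(c/cos(c), c)


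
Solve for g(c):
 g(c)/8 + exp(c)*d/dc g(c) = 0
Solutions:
 g(c) = C1*exp(exp(-c)/8)


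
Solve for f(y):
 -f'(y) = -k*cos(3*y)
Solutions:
 f(y) = C1 + k*sin(3*y)/3


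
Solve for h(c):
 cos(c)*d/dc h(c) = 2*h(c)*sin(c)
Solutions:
 h(c) = C1/cos(c)^2


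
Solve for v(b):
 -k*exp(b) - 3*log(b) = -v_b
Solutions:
 v(b) = C1 + 3*b*log(b) - 3*b + k*exp(b)


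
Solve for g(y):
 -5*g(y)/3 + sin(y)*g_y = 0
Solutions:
 g(y) = C1*(cos(y) - 1)^(5/6)/(cos(y) + 1)^(5/6)


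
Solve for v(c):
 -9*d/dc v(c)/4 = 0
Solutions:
 v(c) = C1


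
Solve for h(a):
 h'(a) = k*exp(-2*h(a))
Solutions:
 h(a) = log(-sqrt(C1 + 2*a*k))
 h(a) = log(C1 + 2*a*k)/2


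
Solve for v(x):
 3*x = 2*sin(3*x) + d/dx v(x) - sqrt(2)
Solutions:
 v(x) = C1 + 3*x^2/2 + sqrt(2)*x + 2*cos(3*x)/3


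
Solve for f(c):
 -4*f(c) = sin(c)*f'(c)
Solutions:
 f(c) = C1*(cos(c)^2 + 2*cos(c) + 1)/(cos(c)^2 - 2*cos(c) + 1)


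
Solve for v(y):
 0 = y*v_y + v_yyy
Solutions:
 v(y) = C1 + Integral(C2*airyai(-y) + C3*airybi(-y), y)


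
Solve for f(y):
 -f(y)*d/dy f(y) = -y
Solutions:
 f(y) = -sqrt(C1 + y^2)
 f(y) = sqrt(C1 + y^2)


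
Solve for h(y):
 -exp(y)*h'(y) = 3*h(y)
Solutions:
 h(y) = C1*exp(3*exp(-y))


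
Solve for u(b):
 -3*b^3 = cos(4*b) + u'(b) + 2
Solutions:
 u(b) = C1 - 3*b^4/4 - 2*b - sin(4*b)/4


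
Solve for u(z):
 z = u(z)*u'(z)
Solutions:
 u(z) = -sqrt(C1 + z^2)
 u(z) = sqrt(C1 + z^2)


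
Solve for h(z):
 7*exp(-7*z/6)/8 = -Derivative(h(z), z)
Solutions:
 h(z) = C1 + 3*exp(-7*z/6)/4


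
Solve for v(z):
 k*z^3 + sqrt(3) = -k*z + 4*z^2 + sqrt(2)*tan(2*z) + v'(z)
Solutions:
 v(z) = C1 + k*z^4/4 + k*z^2/2 - 4*z^3/3 + sqrt(3)*z + sqrt(2)*log(cos(2*z))/2


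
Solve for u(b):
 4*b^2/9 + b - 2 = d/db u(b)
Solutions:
 u(b) = C1 + 4*b^3/27 + b^2/2 - 2*b


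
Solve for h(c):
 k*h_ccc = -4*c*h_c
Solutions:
 h(c) = C1 + Integral(C2*airyai(2^(2/3)*c*(-1/k)^(1/3)) + C3*airybi(2^(2/3)*c*(-1/k)^(1/3)), c)


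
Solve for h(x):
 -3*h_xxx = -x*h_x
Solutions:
 h(x) = C1 + Integral(C2*airyai(3^(2/3)*x/3) + C3*airybi(3^(2/3)*x/3), x)


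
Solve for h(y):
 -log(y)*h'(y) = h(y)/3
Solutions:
 h(y) = C1*exp(-li(y)/3)


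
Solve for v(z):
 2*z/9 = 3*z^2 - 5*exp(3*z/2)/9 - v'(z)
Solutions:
 v(z) = C1 + z^3 - z^2/9 - 10*exp(3*z/2)/27


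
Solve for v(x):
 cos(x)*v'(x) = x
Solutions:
 v(x) = C1 + Integral(x/cos(x), x)


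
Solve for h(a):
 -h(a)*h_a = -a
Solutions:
 h(a) = -sqrt(C1 + a^2)
 h(a) = sqrt(C1 + a^2)


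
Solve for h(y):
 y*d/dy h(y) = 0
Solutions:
 h(y) = C1


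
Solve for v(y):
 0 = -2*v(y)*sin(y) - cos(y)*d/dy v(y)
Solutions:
 v(y) = C1*cos(y)^2


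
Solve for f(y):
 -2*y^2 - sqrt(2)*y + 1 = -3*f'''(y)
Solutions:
 f(y) = C1 + C2*y + C3*y^2 + y^5/90 + sqrt(2)*y^4/72 - y^3/18


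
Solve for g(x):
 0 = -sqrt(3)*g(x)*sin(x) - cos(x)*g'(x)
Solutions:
 g(x) = C1*cos(x)^(sqrt(3))


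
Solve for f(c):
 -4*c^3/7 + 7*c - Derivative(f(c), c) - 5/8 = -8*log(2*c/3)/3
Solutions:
 f(c) = C1 - c^4/7 + 7*c^2/2 + 8*c*log(c)/3 - 79*c/24 - 8*c*log(3)/3 + 8*c*log(2)/3


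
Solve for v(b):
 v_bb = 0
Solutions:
 v(b) = C1 + C2*b


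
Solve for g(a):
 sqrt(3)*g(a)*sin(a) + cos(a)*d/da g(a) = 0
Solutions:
 g(a) = C1*cos(a)^(sqrt(3))


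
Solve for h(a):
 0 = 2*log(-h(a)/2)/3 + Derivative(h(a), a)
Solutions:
 3*Integral(1/(log(-_y) - log(2)), (_y, h(a)))/2 = C1 - a


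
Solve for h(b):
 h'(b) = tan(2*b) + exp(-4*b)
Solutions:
 h(b) = C1 + log(tan(2*b)^2 + 1)/4 - exp(-4*b)/4


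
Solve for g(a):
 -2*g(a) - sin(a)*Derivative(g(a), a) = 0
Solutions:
 g(a) = C1*(cos(a) + 1)/(cos(a) - 1)


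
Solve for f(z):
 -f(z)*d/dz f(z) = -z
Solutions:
 f(z) = -sqrt(C1 + z^2)
 f(z) = sqrt(C1 + z^2)


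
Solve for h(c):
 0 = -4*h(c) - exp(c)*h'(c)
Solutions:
 h(c) = C1*exp(4*exp(-c))


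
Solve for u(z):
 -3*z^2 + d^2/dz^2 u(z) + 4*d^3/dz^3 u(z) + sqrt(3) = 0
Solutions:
 u(z) = C1 + C2*z + C3*exp(-z/4) + z^4/4 - 4*z^3 + z^2*(48 - sqrt(3)/2)


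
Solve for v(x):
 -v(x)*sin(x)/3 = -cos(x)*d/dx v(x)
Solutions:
 v(x) = C1/cos(x)^(1/3)


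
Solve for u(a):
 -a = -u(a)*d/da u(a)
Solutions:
 u(a) = -sqrt(C1 + a^2)
 u(a) = sqrt(C1 + a^2)


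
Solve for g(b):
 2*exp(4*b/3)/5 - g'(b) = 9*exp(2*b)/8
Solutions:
 g(b) = C1 + 3*exp(4*b/3)/10 - 9*exp(2*b)/16


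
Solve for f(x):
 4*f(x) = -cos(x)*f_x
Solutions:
 f(x) = C1*(sin(x)^2 - 2*sin(x) + 1)/(sin(x)^2 + 2*sin(x) + 1)


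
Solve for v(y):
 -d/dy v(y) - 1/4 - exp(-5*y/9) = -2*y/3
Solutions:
 v(y) = C1 + y^2/3 - y/4 + 9*exp(-5*y/9)/5


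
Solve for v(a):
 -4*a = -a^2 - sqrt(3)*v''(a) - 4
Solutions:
 v(a) = C1 + C2*a - sqrt(3)*a^4/36 + 2*sqrt(3)*a^3/9 - 2*sqrt(3)*a^2/3


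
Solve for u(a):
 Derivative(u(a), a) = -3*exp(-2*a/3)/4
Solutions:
 u(a) = C1 + 9*exp(-2*a/3)/8


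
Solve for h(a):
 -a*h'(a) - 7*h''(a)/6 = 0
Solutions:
 h(a) = C1 + C2*erf(sqrt(21)*a/7)


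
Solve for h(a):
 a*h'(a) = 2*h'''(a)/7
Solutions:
 h(a) = C1 + Integral(C2*airyai(2^(2/3)*7^(1/3)*a/2) + C3*airybi(2^(2/3)*7^(1/3)*a/2), a)


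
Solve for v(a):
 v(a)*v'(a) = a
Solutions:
 v(a) = -sqrt(C1 + a^2)
 v(a) = sqrt(C1 + a^2)


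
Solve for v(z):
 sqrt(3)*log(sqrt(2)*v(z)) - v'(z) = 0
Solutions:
 -2*sqrt(3)*Integral(1/(2*log(_y) + log(2)), (_y, v(z)))/3 = C1 - z


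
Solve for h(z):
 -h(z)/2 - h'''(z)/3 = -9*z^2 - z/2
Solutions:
 h(z) = C3*exp(-2^(2/3)*3^(1/3)*z/2) + 18*z^2 + z + (C1*sin(2^(2/3)*3^(5/6)*z/4) + C2*cos(2^(2/3)*3^(5/6)*z/4))*exp(2^(2/3)*3^(1/3)*z/4)


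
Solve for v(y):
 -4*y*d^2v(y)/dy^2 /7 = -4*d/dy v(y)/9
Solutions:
 v(y) = C1 + C2*y^(16/9)


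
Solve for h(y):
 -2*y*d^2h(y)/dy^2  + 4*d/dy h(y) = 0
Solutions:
 h(y) = C1 + C2*y^3


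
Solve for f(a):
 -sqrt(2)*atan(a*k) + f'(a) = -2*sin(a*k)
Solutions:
 f(a) = C1 - 2*Piecewise((-cos(a*k)/k, Ne(k, 0)), (0, True)) + sqrt(2)*Piecewise((a*atan(a*k) - log(a^2*k^2 + 1)/(2*k), Ne(k, 0)), (0, True))


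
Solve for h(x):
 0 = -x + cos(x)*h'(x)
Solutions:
 h(x) = C1 + Integral(x/cos(x), x)


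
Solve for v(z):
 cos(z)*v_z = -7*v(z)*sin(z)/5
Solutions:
 v(z) = C1*cos(z)^(7/5)


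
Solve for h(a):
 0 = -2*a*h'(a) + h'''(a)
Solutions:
 h(a) = C1 + Integral(C2*airyai(2^(1/3)*a) + C3*airybi(2^(1/3)*a), a)


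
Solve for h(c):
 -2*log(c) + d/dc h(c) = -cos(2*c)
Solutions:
 h(c) = C1 + 2*c*log(c) - 2*c - sin(2*c)/2


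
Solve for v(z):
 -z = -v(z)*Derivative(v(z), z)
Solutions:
 v(z) = -sqrt(C1 + z^2)
 v(z) = sqrt(C1 + z^2)


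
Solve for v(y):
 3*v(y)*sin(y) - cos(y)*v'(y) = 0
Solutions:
 v(y) = C1/cos(y)^3


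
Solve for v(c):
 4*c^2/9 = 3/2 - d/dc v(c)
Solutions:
 v(c) = C1 - 4*c^3/27 + 3*c/2


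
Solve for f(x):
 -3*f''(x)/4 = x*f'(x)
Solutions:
 f(x) = C1 + C2*erf(sqrt(6)*x/3)


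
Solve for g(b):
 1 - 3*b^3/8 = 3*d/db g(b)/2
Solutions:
 g(b) = C1 - b^4/16 + 2*b/3


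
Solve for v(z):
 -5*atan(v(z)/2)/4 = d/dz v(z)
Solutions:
 Integral(1/atan(_y/2), (_y, v(z))) = C1 - 5*z/4


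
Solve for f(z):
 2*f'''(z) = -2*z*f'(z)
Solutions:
 f(z) = C1 + Integral(C2*airyai(-z) + C3*airybi(-z), z)


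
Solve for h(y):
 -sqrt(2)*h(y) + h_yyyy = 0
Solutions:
 h(y) = C1*exp(-2^(1/8)*y) + C2*exp(2^(1/8)*y) + C3*sin(2^(1/8)*y) + C4*cos(2^(1/8)*y)


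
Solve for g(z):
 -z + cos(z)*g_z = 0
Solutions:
 g(z) = C1 + Integral(z/cos(z), z)


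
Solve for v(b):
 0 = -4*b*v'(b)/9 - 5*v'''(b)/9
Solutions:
 v(b) = C1 + Integral(C2*airyai(-10^(2/3)*b/5) + C3*airybi(-10^(2/3)*b/5), b)


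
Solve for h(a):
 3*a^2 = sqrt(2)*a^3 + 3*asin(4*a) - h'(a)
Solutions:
 h(a) = C1 + sqrt(2)*a^4/4 - a^3 + 3*a*asin(4*a) + 3*sqrt(1 - 16*a^2)/4


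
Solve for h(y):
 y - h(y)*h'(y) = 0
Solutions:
 h(y) = -sqrt(C1 + y^2)
 h(y) = sqrt(C1 + y^2)


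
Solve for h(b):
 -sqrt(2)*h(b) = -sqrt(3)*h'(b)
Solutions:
 h(b) = C1*exp(sqrt(6)*b/3)


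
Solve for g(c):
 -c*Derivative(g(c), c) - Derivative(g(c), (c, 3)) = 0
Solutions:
 g(c) = C1 + Integral(C2*airyai(-c) + C3*airybi(-c), c)


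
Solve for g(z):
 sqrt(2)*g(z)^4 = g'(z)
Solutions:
 g(z) = (-1/(C1 + 3*sqrt(2)*z))^(1/3)
 g(z) = (-1/(C1 + sqrt(2)*z))^(1/3)*(-3^(2/3) - 3*3^(1/6)*I)/6
 g(z) = (-1/(C1 + sqrt(2)*z))^(1/3)*(-3^(2/3) + 3*3^(1/6)*I)/6


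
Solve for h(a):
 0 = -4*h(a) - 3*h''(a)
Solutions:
 h(a) = C1*sin(2*sqrt(3)*a/3) + C2*cos(2*sqrt(3)*a/3)


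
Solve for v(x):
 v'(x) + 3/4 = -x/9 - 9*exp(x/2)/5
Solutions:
 v(x) = C1 - x^2/18 - 3*x/4 - 18*exp(x/2)/5


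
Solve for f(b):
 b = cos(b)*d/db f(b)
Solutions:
 f(b) = C1 + Integral(b/cos(b), b)


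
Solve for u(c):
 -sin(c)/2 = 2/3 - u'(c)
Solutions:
 u(c) = C1 + 2*c/3 - cos(c)/2


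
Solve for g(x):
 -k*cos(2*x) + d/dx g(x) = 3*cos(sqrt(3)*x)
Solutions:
 g(x) = C1 + k*sin(2*x)/2 + sqrt(3)*sin(sqrt(3)*x)


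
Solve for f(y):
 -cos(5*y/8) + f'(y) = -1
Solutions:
 f(y) = C1 - y + 8*sin(5*y/8)/5


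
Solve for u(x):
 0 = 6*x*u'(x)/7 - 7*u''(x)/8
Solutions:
 u(x) = C1 + C2*erfi(2*sqrt(6)*x/7)


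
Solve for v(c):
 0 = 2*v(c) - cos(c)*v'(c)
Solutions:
 v(c) = C1*(sin(c) + 1)/(sin(c) - 1)


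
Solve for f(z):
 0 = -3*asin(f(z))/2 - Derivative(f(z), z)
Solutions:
 Integral(1/asin(_y), (_y, f(z))) = C1 - 3*z/2


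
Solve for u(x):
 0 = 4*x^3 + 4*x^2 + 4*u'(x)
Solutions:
 u(x) = C1 - x^4/4 - x^3/3


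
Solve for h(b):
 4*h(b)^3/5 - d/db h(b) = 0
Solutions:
 h(b) = -sqrt(10)*sqrt(-1/(C1 + 4*b))/2
 h(b) = sqrt(10)*sqrt(-1/(C1 + 4*b))/2


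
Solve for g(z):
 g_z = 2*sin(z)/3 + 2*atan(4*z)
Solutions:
 g(z) = C1 + 2*z*atan(4*z) - log(16*z^2 + 1)/4 - 2*cos(z)/3


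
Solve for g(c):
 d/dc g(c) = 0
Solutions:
 g(c) = C1


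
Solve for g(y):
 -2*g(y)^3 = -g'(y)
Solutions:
 g(y) = -sqrt(2)*sqrt(-1/(C1 + 2*y))/2
 g(y) = sqrt(2)*sqrt(-1/(C1 + 2*y))/2


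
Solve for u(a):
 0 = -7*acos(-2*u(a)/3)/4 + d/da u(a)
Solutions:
 Integral(1/acos(-2*_y/3), (_y, u(a))) = C1 + 7*a/4


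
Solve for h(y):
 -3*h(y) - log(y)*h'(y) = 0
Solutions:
 h(y) = C1*exp(-3*li(y))
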